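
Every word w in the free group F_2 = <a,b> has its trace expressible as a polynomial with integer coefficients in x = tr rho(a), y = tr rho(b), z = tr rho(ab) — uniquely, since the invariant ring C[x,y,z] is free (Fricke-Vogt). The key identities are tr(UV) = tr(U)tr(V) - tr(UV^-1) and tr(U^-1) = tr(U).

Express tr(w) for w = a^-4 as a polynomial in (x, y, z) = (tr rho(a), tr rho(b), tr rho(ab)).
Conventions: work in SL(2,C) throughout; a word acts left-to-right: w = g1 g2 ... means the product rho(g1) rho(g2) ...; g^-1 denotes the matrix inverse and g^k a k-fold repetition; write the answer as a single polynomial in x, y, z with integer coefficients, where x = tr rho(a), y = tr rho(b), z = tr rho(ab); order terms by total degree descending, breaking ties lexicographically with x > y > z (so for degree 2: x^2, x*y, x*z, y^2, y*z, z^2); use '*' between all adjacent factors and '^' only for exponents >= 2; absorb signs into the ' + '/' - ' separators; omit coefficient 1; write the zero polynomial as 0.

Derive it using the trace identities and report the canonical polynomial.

trace(a^-1) = trace(a) = x
trace(a^-2) = trace(a^-1)*trace(a) - trace(1) = x^2 - 2
trace(a^-3) = trace(a^-2)*trace(a) - trace(a^-1) = x^3 - 3*x
trace(a^-4) = trace(a^-3)*trace(a) - trace(a^-2) = x^4 - 4*x^2 + 2

x^4 - 4*x^2 + 2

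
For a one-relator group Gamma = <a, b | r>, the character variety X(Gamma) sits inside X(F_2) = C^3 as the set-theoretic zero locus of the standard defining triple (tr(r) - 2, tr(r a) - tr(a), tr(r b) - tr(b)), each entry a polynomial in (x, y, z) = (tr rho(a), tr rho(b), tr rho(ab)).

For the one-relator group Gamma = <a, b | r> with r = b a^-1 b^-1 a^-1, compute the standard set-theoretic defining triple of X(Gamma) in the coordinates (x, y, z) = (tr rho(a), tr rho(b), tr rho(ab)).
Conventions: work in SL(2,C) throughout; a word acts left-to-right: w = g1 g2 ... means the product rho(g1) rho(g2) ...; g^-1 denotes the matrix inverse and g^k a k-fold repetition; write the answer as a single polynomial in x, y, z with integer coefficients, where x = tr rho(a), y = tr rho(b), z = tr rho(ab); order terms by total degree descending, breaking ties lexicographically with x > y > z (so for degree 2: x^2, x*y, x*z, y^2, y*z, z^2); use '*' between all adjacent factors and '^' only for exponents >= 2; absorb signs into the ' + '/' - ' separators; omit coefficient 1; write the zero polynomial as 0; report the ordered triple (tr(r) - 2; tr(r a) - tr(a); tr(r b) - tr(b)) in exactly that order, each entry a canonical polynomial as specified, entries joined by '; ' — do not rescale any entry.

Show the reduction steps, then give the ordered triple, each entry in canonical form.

trace(a^-1) = trace(a) = x
next, trace(a b a) = trace(a)*trace(b a) - trace(b)  (reduce the a square) = x*z - y
next, trace(a b a b) = trace(b a)*trace(b a) - trace(1)  (split on b) = z^2 - 2
trace(b a b^-1 a) = trace(a b a)*trace(b) - trace(a b a b)  (eliminate b^-1) = x*y*z - y^2 - z^2 + 2
and trace(b^-1 a^-1 b a) = trace(b a b^-1)*trace(a) - trace(b a b^-1 a)  (eliminate a^-1) = -x*y*z + x^2 + y^2 + z^2 - 2
trace(b a^-1 b^-1 a^-1) = trace(b^-1 a^-1 b)*trace(a) - trace(b^-1 a^-1 b a)  (eliminate a^-1) = x*y*z - y^2 - z^2 + 2
next, trace(b a^-1) = trace(b)*trace(a) - trace(b a)  (eliminate a^-1) = x*y - z
and trace(b^2) = trace(b)*trace(b) - trace(1)  (reduce the b square) = y^2 - 2
next, trace(a b^2) = trace(b)*trace(a b) - trace(a)  (reduce the b square) = y*z - x
next, trace(b a b^2) = trace(b)*trace(a b^2) - trace(a b)  (reduce the b square) = y^2*z - x*y - z
and trace(b a b^2 a) = trace(b)*trace(a b a b) - trace(a b a)  (reduce the b square) = y*z^2 - x*z - y
and trace(a b^2 a^-1 b) = trace(b a b^2)*trace(a) - trace(b a b^2 a)  (eliminate a^-1) = x*y^2*z - x^2*y - y*z^2 + y
trace(b^2 a^-1 b^-1 a) = trace(a b^2 a^-1)*trace(b) - trace(a b^2 a^-1 b)  (eliminate b^-1) = -x*y^2*z + x^2*y + y^3 + y*z^2 - 3*y
next, trace(b a^-1 b^-1 a^-1 b) = trace(b^2 a^-1 b^-1)*trace(a) - trace(b^2 a^-1 b^-1 a)  (eliminate a^-1) = x*y^2*z - y^3 - y*z^2 - x*z + 3*y
assemble the triple (trace(r) - 2; trace(r a) - x; trace(r b) - y)

x*y*z - y^2 - z^2; 0; x*y^2*z - y^3 - y*z^2 - x*z + 2*y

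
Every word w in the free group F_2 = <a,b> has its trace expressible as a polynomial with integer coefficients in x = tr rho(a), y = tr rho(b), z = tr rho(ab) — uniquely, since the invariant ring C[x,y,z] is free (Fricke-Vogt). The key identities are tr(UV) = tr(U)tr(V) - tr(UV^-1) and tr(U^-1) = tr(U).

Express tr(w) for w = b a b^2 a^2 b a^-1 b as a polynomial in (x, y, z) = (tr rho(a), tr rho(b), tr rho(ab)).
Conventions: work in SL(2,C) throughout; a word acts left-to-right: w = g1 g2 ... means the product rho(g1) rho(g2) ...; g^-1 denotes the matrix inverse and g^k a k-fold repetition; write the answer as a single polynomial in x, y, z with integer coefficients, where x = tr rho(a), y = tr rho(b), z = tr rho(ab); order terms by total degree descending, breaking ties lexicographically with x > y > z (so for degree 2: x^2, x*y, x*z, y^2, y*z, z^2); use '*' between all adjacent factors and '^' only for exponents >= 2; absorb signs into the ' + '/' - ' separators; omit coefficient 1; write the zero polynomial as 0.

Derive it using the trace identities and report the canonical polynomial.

x^2*y^3*z^2 - 2*x^3*y^2*z - x*y^4*z - x*y^2*z^3 + x^4*y + x^2*y^3 + x^2*y*z^2 + y^3*z^2 + 2*x*y^2*z - 3*x^2*y - y*z^2 + x*z - y

tr(a b a b) = tr(b a) * tr(b a) - tr(1) = z^2 - 2
tr(a b a) = tr(a) * tr(b a) - tr(b) = x*z - y
tr(a b^2 a b) = tr(b) * tr(a b a b) - tr(a b a) = y*z^2 - x*z - y
tr(a^2) = tr(a) * tr(a) - tr(1) = x^2 - 2
tr(a b^2 a) = tr(b) * tr(a^2 b) - tr(a^2) = x*y*z - x^2 - y^2 + 2
tr(b^2 a b^2 a) = tr(b) * tr(a b^2 a b) - tr(a b^2 a) = y^2*z^2 - 2*x*y*z + x^2 - 2
tr(a b^2) = tr(b) * tr(a b) - tr(a) = y*z - x
tr(b^2 a b) = tr(b) * tr(a b^2) - tr(a b) = y^2*z - x*y - z
tr(b^2 a b^2) = tr(b) * tr(b^2 a b) - tr(b^2 a) = y^3*z - x*y^2 - 2*y*z + x
tr(a b^2 a^2 b^2) = tr(a) * tr(b^2 a b^2 a) - tr(b^2 a b^2) = x*y^2*z^2 - 2*x^2*y*z - y^3*z + x^3 + x*y^2 + 2*y*z - 3*x
tr(a b^2 a^2 b) = tr(a) * tr(b a b^2 a) - tr(b a b^2) = x*y*z^2 - x^2*z - y^2*z + z
tr(b^2 a b^2 a^2 b) = tr(b) * tr(a b^2 a^2 b^2) - tr(a b^2 a^2 b) = x*y^3*z^2 - 2*x^2*y^2*z - y^4*z + x^3*y + x*y^3 - x*y*z^2 + x^2*z + 3*y^2*z - 3*x*y - z
tr(a b a b a b) = tr(b a b a) * tr(b a) - tr(a b) = z^3 - 3*z
tr(a b a b a) = tr(a) * tr(b a b a) - tr(b a b) = x*z^2 - y*z - x
tr(a b a b^2 a b) = tr(b) * tr(a b a b a b) - tr(a b a b a) = y*z^3 - x*z^2 - 2*y*z + x
tr(b a b^2 a b^2 a) = tr(b) * tr(a b a b^2 a b) - tr(a b a b^2 a) = y^2*z^3 - 2*x*y*z^2 + x^2*z - y^2*z + x*y - z
tr(b a b^2 a b^2) = tr(b) * tr(b a b^2 a b) - tr(b a b^2 a) = y^3*z^2 - 2*x*y^2*z + x^2*y - y*z^2 + x*z - y
tr(b^2 a b^2 a^2 b a) = tr(a) * tr(b a b^2 a b^2 a) - tr(b a b^2 a b^2) = x*y^2*z^3 - 2*x^2*y*z^2 - y^3*z^2 + x^3*z + x*y^2*z + y*z^2 - 2*x*z + y
tr(b a b^2 a^2 b a^-1 b) = tr(b^2 a b^2 a^2 b) * tr(a) - tr(b^2 a b^2 a^2 b a) = x^2*y^3*z^2 - 2*x^3*y^2*z - x*y^4*z - x*y^2*z^3 + x^4*y + x^2*y^3 + x^2*y*z^2 + y^3*z^2 + 2*x*y^2*z - 3*x^2*y - y*z^2 + x*z - y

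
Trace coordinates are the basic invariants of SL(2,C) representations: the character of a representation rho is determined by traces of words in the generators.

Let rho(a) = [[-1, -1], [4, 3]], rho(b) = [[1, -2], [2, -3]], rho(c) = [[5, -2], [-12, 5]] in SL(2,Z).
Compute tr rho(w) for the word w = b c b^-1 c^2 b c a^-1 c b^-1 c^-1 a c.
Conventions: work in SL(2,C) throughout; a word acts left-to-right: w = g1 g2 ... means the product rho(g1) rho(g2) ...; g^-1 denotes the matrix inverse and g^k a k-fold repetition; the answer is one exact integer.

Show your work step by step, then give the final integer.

rho(b) = [[1, -2], [2, -3]]
... * rho(c) = [[5, -2], [-12, 5]]  ->  [[29, -12], [46, -19]]
... * rho(b^-1) = [[-3, 2], [-2, 1]]  ->  [[-63, 46], [-100, 73]]
... * rho(c) = [[5, -2], [-12, 5]]  ->  [[-867, 356], [-1376, 565]]
... * rho(c) = [[5, -2], [-12, 5]]  ->  [[-8607, 3514], [-13660, 5577]]
... * rho(b) = [[1, -2], [2, -3]]  ->  [[-1579, 6672], [-2506, 10589]]
... * rho(c) = [[5, -2], [-12, 5]]  ->  [[-87959, 36518], [-139598, 57957]]
... * rho(a^-1) = [[3, 1], [-4, -1]]  ->  [[-409949, -124477], [-650622, -197555]]
... * rho(c) = [[5, -2], [-12, 5]]  ->  [[-556021, 197513], [-882450, 313469]]
... * rho(b^-1) = [[-3, 2], [-2, 1]]  ->  [[1273037, -914529], [2020412, -1451431]]
... * rho(c^-1) = [[5, 2], [12, 5]]  ->  [[-4609163, -2026571], [-7315112, -3216331]]
... * rho(a) = [[-1, -1], [4, 3]]  ->  [[-3497121, -1470550], [-5550212, -2333881]]
... * rho(c) = [[5, -2], [-12, 5]]  ->  [[160995, -358508], [255512, -568981]]
tr = 160995 + -568981 = -407986

-407986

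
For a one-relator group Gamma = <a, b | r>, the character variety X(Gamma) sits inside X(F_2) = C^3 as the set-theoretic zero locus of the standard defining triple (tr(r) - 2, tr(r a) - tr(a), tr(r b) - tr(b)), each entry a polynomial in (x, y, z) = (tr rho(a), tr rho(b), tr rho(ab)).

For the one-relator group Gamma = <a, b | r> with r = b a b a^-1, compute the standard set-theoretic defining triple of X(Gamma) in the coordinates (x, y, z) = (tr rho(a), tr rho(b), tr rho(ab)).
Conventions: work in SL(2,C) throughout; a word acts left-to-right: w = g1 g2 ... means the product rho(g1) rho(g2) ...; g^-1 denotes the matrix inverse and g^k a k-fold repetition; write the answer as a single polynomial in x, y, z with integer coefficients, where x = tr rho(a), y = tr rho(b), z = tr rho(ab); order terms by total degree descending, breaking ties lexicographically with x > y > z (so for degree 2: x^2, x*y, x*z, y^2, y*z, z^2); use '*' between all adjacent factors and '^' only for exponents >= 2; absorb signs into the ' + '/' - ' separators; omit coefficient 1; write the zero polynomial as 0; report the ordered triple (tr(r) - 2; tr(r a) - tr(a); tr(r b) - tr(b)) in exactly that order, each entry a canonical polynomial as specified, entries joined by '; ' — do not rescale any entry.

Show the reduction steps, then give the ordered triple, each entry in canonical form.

use: trace(b a b) = trace(b)*trace(a b) - trace(a) = y*z - x
use: trace(b a b a) = trace(b a)*trace(b a) - trace(1)   [split at repeated b] = z^2 - 2
use: trace(b a b a^-1) = trace(b a b)*trace(a) - trace(b a b a) = x*y*z - x^2 - z^2 + 2
use: trace(b^2 a b) = trace(b)*trace(b a b) - trace(b a)  (reduce the b square) = y^2*z - x*y - z
use: trace(a b a) = trace(a)*trace(b a) - trace(b)  (reduce the a square) = x*z - y
trace(b^2 a b a) = trace(b)*trace(a b a b) - trace(a b a)  (reduce the b square) = y*z^2 - x*z - y
apply: trace(b a b a^-1 b) = trace(b^2 a b)*trace(a) - trace(b^2 a b a)  (eliminate a^-1) = x*y^2*z - x^2*y - y*z^2 + y
assemble the triple (trace(r) - 2; trace(r a) - x; trace(r b) - y)

x*y*z - x^2 - z^2; y*z - 2*x; x*y^2*z - x^2*y - y*z^2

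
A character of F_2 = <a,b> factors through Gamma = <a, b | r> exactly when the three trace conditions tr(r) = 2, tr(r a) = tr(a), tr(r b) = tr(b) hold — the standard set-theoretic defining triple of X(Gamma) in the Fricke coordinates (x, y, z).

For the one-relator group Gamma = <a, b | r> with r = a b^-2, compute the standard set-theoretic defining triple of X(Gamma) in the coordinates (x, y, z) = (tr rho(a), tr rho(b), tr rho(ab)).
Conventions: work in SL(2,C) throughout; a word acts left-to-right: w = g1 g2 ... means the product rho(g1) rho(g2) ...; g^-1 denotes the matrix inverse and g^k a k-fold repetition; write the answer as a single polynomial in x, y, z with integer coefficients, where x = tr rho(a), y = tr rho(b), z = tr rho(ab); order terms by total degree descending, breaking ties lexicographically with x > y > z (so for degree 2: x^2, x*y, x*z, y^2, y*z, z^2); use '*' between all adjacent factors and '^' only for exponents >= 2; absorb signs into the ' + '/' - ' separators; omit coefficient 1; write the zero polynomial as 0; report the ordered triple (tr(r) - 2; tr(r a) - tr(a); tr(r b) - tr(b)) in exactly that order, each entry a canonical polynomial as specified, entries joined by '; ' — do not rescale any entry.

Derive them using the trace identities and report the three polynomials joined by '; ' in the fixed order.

x*y^2 - y*z - x - 2; x^2*y^2 - x*y*z - x^2 - y^2 - x + 2; x*y - y - z

tr(a b^-1) = tr(a) * tr(b) - tr(a b)  (eliminate b^-1) = x*y - z
so tr(a b^-2) = tr(a b^-1) * tr(b) - tr(a)  (eliminate b^-1) = x*y^2 - y*z - x
reduce: tr(a^2) = tr(a) * tr(a) - tr(1)   [square of a] = x^2 - 2
reduce: tr(a^2 b) = tr(a) * tr(b a) - tr(b)   [square of a] = x*z - y
tr(b^-1 a^2) = tr(a^2) * tr(b) - tr(a^2 b)   [inverse elimination on b] = x^2*y - x*z - y
tr(a b^-2 a) = tr(b^-1 a^2) * tr(b) - tr(b^-1 a^2 b)   [inverse elimination on b] = x^2*y^2 - x*y*z - x^2 - y^2 + 2
assemble the triple (tr(r) - 2; tr(r a) - x; tr(r b) - y)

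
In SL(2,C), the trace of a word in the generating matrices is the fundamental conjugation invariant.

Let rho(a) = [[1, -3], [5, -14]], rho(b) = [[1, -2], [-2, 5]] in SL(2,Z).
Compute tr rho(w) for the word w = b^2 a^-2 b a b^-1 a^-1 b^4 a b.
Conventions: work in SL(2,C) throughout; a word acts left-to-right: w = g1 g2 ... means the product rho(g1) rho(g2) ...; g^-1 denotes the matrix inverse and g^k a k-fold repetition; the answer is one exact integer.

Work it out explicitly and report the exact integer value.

rho(b) = [[1, -2], [-2, 5]]
... * rho(b) = [[1, -2], [-2, 5]]  ->  [[5, -12], [-12, 29]]
... * rho(a^-1) = [[-14, 3], [-5, 1]]  ->  [[-10, 3], [23, -7]]
... * rho(a^-1) = [[-14, 3], [-5, 1]]  ->  [[125, -27], [-287, 62]]
... * rho(b) = [[1, -2], [-2, 5]]  ->  [[179, -385], [-411, 884]]
... * rho(a) = [[1, -3], [5, -14]]  ->  [[-1746, 4853], [4009, -11143]]
... * rho(b^-1) = [[5, 2], [2, 1]]  ->  [[976, 1361], [-2241, -3125]]
... * rho(a^-1) = [[-14, 3], [-5, 1]]  ->  [[-20469, 4289], [46999, -9848]]
... * rho(b) = [[1, -2], [-2, 5]]  ->  [[-29047, 62383], [66695, -143238]]
... * rho(b) = [[1, -2], [-2, 5]]  ->  [[-153813, 370009], [353171, -849580]]
... * rho(b) = [[1, -2], [-2, 5]]  ->  [[-893831, 2157671], [2052331, -4954242]]
... * rho(b) = [[1, -2], [-2, 5]]  ->  [[-5209173, 12576017], [11960815, -28875872]]
... * rho(a) = [[1, -3], [5, -14]]  ->  [[57670912, -160436719], [-132418545, 368379763]]
... * rho(b) = [[1, -2], [-2, 5]]  ->  [[378544350, -917525419], [-869178071, 2106735905]]
tr = 378544350 + 2106735905 = 2485280255

2485280255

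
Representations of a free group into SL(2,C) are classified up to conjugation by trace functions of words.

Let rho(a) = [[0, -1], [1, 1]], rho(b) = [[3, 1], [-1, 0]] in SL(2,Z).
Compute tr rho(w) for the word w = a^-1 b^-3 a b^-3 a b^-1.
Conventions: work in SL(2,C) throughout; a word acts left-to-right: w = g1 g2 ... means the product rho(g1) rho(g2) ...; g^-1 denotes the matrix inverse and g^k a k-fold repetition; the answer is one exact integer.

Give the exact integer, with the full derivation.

rho(a^-1) = [[1, 1], [-1, 0]]
... * rho(b^-1) = [[0, -1], [1, 3]]  ->  [[1, 2], [0, 1]]
... * rho(b^-1) = [[0, -1], [1, 3]]  ->  [[2, 5], [1, 3]]
... * rho(b^-1) = [[0, -1], [1, 3]]  ->  [[5, 13], [3, 8]]
... * rho(a) = [[0, -1], [1, 1]]  ->  [[13, 8], [8, 5]]
... * rho(b^-1) = [[0, -1], [1, 3]]  ->  [[8, 11], [5, 7]]
... * rho(b^-1) = [[0, -1], [1, 3]]  ->  [[11, 25], [7, 16]]
... * rho(b^-1) = [[0, -1], [1, 3]]  ->  [[25, 64], [16, 41]]
... * rho(a) = [[0, -1], [1, 1]]  ->  [[64, 39], [41, 25]]
... * rho(b^-1) = [[0, -1], [1, 3]]  ->  [[39, 53], [25, 34]]
tr = 39 + 34 = 73

73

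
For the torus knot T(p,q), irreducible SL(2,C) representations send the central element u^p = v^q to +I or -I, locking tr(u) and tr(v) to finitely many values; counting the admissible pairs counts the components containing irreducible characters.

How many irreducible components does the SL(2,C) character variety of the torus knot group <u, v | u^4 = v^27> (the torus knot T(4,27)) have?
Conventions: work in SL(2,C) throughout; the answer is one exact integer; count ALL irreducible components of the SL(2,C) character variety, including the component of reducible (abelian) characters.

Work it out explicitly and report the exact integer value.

40

Gamma = < u, v | u^4 = v^27 > (torus knot T(4,27)); the central element u^4 = v^27 acts as +I or -I in any irreducible SL(2,C) representation.
So on each irreducible component the traces are pinned: tr(u) = 2*cos(pi*alpha/4) with 1 <= alpha <= 3, tr(v) = 2*cos(pi*beta/27) with 1 <= beta <= 26.
The two central values (-1)^alpha I and (-1)^beta I must be the same matrix, so alpha and beta share a parity.
count pairs: odd alpha (2 choices) x odd beta (13), plus even alpha (1) x even beta (13): 2*13 + 1*13 = 39.
That is 39 components of irreducible characters, and with the reducible (abelian) component the total is 40.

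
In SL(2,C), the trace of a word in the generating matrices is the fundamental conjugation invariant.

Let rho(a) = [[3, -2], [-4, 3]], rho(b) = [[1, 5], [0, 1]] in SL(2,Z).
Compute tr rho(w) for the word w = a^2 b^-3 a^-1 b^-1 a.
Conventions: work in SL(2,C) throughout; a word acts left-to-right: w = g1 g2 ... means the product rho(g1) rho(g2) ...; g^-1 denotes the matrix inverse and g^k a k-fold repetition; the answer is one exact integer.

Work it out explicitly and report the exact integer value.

rho(a) = [[3, -2], [-4, 3]]
... * rho(a) = [[3, -2], [-4, 3]]  ->  [[17, -12], [-24, 17]]
... * rho(b^-1) = [[1, -5], [0, 1]]  ->  [[17, -97], [-24, 137]]
... * rho(b^-1) = [[1, -5], [0, 1]]  ->  [[17, -182], [-24, 257]]
... * rho(b^-1) = [[1, -5], [0, 1]]  ->  [[17, -267], [-24, 377]]
... * rho(a^-1) = [[3, 2], [4, 3]]  ->  [[-1017, -767], [1436, 1083]]
... * rho(b^-1) = [[1, -5], [0, 1]]  ->  [[-1017, 4318], [1436, -6097]]
... * rho(a) = [[3, -2], [-4, 3]]  ->  [[-20323, 14988], [28696, -21163]]
tr = -20323 + -21163 = -41486

-41486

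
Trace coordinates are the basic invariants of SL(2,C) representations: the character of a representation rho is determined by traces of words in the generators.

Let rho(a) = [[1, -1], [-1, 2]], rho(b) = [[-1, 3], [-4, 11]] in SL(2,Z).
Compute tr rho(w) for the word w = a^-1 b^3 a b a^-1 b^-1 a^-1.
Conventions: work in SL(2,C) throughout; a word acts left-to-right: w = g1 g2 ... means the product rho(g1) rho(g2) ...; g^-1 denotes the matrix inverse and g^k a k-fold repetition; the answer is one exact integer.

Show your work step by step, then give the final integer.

rho(a^-1) = [[2, 1], [1, 1]]
... * rho(b) = [[-1, 3], [-4, 11]]  ->  [[-6, 17], [-5, 14]]
... * rho(b) = [[-1, 3], [-4, 11]]  ->  [[-62, 169], [-51, 139]]
... * rho(b) = [[-1, 3], [-4, 11]]  ->  [[-614, 1673], [-505, 1376]]
... * rho(a) = [[1, -1], [-1, 2]]  ->  [[-2287, 3960], [-1881, 3257]]
... * rho(b) = [[-1, 3], [-4, 11]]  ->  [[-13553, 36699], [-11147, 30184]]
... * rho(a^-1) = [[2, 1], [1, 1]]  ->  [[9593, 23146], [7890, 19037]]
... * rho(b^-1) = [[11, -3], [4, -1]]  ->  [[198107, -51925], [162938, -42707]]
... * rho(a^-1) = [[2, 1], [1, 1]]  ->  [[344289, 146182], [283169, 120231]]
tr = 344289 + 120231 = 464520

464520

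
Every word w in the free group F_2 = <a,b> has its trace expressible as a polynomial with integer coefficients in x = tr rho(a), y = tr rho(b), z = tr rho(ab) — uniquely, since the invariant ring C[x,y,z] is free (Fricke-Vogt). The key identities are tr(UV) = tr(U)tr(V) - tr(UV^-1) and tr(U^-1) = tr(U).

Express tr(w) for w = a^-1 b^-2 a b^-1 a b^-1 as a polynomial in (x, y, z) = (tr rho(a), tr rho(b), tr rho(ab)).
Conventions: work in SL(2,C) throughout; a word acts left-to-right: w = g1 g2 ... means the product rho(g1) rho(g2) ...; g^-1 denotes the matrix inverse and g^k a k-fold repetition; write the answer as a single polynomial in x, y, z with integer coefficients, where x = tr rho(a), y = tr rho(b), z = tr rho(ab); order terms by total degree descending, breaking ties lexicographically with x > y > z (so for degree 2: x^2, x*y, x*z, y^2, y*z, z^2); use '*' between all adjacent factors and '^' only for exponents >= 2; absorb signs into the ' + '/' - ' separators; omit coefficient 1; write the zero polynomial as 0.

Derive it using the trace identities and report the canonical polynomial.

x^2*y^3*z - x^3*y^2 - 2*x*y^2*z^2 + x^2*y*z + y*z^3 + x*y^2 - 2*y*z + x

trace(b^-1 a) = trace(a) * trace(b) - trace(a b) = x*y - z
apply: trace(a^2) = trace(a) * trace(a) - trace(1) = x^2 - 2
apply: trace(b a^2) = trace(a) * trace(b a) - trace(b) = x*z - y
use: trace(a^2 b a) = trace(a) * trace(b a^2) - trace(b a) = x^2*z - x*y - z
apply: trace(b a b a) = trace(b a) * trace(b a) - trace(1)   [split at repeated b] = z^2 - 2
apply: trace(b a b) = trace(b) * trace(a b) - trace(a) = y*z - x
trace(a^2 b a b) = trace(a) * trace(b a b a) - trace(b a b) = x*z^2 - y*z - x
trace(b^-1 a^2 b a) = trace(a^2 b a) * trace(b) - trace(a^2 b a b) = x^2*y*z - x*y^2 - x*z^2 + x
use: trace(a^-1 b^-1 a^2 b) = trace(b^-1 a^2 b) * trace(a) - trace(b^-1 a^2 b a) = -x^2*y*z + x^3 + x*y^2 + x*z^2 - 3*x
trace(b^-1 a^2 b^-1 a^-1) = trace(a^-1 b^-1 a^2) * trace(b) - trace(a^-1 b^-1 a^2 b) = x^2*y*z - x^3 - x*z^2 - y*z + 3*x
use: trace(a b^-1 a^-1 b^-2 a) = trace(b^-1 a^2 b^-1 a^-1) * trace(b) - trace(b^-1 a^2 b^-1 a^-1 b) = x^2*y^2*z - x^3*y - x*y*z^2 - y^2*z + 2*x*y + z
trace(a b a b^-1) = trace(a b a) * trace(b) - trace(a b a b) = x*y*z - y^2 - z^2 + 2
use: trace(b^-1 a b a b^-1) = trace(a b a b^-1) * trace(b) - trace(a b a) = x*y^2*z - y^3 - y*z^2 - x*z + 3*y
trace(b^-2 a b a b^-1) = trace(b^-1 a b a b^-1) * trace(b) - trace(b^-1 a b a) = x*y^3*z - y^4 - y^2*z^2 - 2*x*y*z + 4*y^2 + z^2 - 2
use: trace(b^-1 a b a^2) = trace(a b a^2) * trace(b) - trace(a b a^2 b) = x^2*y*z - x*y^2 - x*z^2 + x
apply: trace(a b^-2 a b a) = trace(b^-1 a b a^2) * trace(b) - trace(b^-1 a b a^2 b) = x^2*y^2*z - x*y^3 - x*y*z^2 - x^2*z + 2*x*y + z
apply: trace(a b a b a b) = trace(a b a b) * trace(a b) - trace(b a)   [split at repeated a] = z^3 - 3*z
trace(a b a b a b^-1) = trace(a b a b a) * trace(b) - trace(a b a b a b) = x*y*z^2 - y^2*z - z^3 - x*y + 3*z
use: trace(a b^-2 a b a b) = trace(a b a b a b^-1) * trace(b) - trace(a b a b a) = x*y^2*z^2 - y^3*z - y*z^3 - x*y^2 - x*z^2 + 4*y*z + x
trace(b^-2 a b a b^-1 a) = trace(a b^-2 a b a) * trace(b) - trace(a b^-2 a b a b) = x^2*y^3*z - x*y^4 - 2*x*y^2*z^2 - x^2*y*z + y^3*z + y*z^3 + 3*x*y^2 + x*z^2 - 3*y*z - x
trace(a b^-1 a^-1 b^-2 a b) = trace(b^-2 a b a b^-1) * trace(a) - trace(b^-2 a b a b^-1 a) = x*y^2*z^2 - x^2*y*z - y^3*z - y*z^3 + x*y^2 + 3*y*z - x
trace(a^-1 b^-2 a b^-1 a b^-1) = trace(a b^-1 a^-1 b^-2 a) * trace(b) - trace(a b^-1 a^-1 b^-2 a b) = x^2*y^3*z - x^3*y^2 - 2*x*y^2*z^2 + x^2*y*z + y*z^3 + x*y^2 - 2*y*z + x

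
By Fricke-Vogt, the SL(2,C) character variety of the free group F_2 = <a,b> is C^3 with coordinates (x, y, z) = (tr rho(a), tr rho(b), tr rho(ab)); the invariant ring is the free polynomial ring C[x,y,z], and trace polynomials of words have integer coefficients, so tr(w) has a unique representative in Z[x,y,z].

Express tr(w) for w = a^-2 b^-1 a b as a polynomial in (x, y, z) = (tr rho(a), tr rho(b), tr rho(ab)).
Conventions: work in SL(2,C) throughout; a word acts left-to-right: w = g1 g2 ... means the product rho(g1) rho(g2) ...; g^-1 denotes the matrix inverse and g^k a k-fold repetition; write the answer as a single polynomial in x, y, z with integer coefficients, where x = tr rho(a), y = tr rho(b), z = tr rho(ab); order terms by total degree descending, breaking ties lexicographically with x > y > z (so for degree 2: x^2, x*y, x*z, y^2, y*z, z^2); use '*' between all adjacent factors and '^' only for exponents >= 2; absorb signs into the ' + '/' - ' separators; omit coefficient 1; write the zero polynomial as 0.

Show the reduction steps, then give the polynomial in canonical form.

-x^2*y*z + x^3 + x*y^2 + x*z^2 - 3*x

tr(b a^-1) = tr(b)*tr(a) - tr(b a)   [inverse elimination on a] = x*y - z
tr(b a b) = tr(b)*tr(a b) - tr(a)   [square of b] = y*z - x
so tr(b a b a) = tr(a b)*tr(a b) - tr(1)   [split at a repeated a] = z^2 - 2
tr(a^-1 b a b) = tr(b a b)*tr(a) - tr(b a b a)   [inverse elimination on a] = x*y*z - x^2 - z^2 + 2
so tr(a b a^-2 b) = tr(a^-1 b a b)*tr(a) - tr(a^-1 b a b a)   [inverse elimination on a] = x^2*y*z - x^3 - x*z^2 - y*z + 3*x
tr(a^-2 b^-1 a b) = tr(a b a^-2)*tr(b) - tr(a b a^-2 b)   [inverse elimination on b] = -x^2*y*z + x^3 + x*y^2 + x*z^2 - 3*x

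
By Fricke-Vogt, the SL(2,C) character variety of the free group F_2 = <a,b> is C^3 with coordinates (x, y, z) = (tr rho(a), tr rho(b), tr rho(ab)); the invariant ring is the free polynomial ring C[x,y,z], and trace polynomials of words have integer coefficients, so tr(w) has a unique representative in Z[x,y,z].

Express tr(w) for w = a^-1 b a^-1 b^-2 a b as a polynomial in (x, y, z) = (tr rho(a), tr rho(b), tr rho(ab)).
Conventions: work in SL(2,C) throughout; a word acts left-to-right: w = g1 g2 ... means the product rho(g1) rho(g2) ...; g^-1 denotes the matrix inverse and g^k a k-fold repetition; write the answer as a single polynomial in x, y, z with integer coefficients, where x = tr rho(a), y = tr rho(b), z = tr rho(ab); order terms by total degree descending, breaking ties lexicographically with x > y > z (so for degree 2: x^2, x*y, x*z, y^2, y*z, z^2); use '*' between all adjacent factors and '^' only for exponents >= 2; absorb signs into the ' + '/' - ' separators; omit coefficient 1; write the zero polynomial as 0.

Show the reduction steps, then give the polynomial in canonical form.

trace(a b a) = trace(a) trace(b a) - trace(b)  (reduce the a square) = x*z - y
trace(a b a b) = trace(b a) trace(b a) - trace(1)  (split on b) = z^2 - 2
trace(b^-1 a b a) = trace(a b a) trace(b) - trace(a b a b)  (eliminate b^-1) = x*y*z - y^2 - z^2 + 2
trace(b^-1 a b a^-1) = trace(b^-1 a b) trace(a) - trace(b^-1 a b a)  (eliminate a^-1) = -x*y*z + x^2 + y^2 + z^2 - 2
trace(a^2) = trace(a) trace(a) - trace(1)  (reduce the a square) = x^2 - 2
trace(b a^2 b) = trace(b) trace(a^2 b) - trace(a^2)  (reduce the b square) = x*y*z - x^2 - y^2 + 2
trace(b a b) = trace(b) trace(a b) - trace(a)  (reduce the b square) = y*z - x
trace(b a^2 b a) = trace(a) trace(b a b a) - trace(b a b)  (reduce the a square) = x*z^2 - y*z - x
trace(a b a^-1 b a) = trace(b a^2 b) trace(a) - trace(b a^2 b a)  (eliminate a^-1) = x^2*y*z - x^3 - x*y^2 - x*z^2 + y*z + 3*x
trace(b a b a b) = trace(b) trace(a b a b) - trace(a b a)  (reduce the b square) = y*z^2 - x*z - y
trace(b a b a b a) = trace(a b a b) trace(a b) - trace(b a)  (split on a) = z^3 - 3*z
trace(a b a^-1 b a b) = trace(b a b a b) trace(a) - trace(b a b a b a)  (eliminate a^-1) = x*y*z^2 - x^2*z - z^3 - x*y + 3*z
trace(b^-1 a b a^-1 b a) = trace(a b a^-1 b a) trace(b) - trace(a b a^-1 b a b)  (eliminate b^-1) = x^2*y^2*z - x^3*y - x*y^3 - 2*x*y*z^2 + x^2*z + y^2*z + z^3 + 4*x*y - 3*z
trace(b^-2 a b a^-1 b a) = trace(b^-1 a b a^-1 b a) trace(b) - trace(b^-1 a b a^-1 b a b)  (eliminate b^-1) = x^2*y^3*z - x^3*y^2 - x*y^4 - 2*x*y^2*z^2 + y^3*z + y*z^3 + x^3 + 5*x*y^2 + x*z^2 - 4*y*z - 3*x
trace(a^-1 b a^-1 b^-2 a b) = trace(b^-2 a b a^-1 b) trace(a) - trace(b^-2 a b a^-1 b a)  (eliminate a^-1) = -x^2*y^3*z + x^3*y^2 + x*y^4 + 2*x*y^2*z^2 - x^2*y*z - y^3*z - y*z^3 - 4*x*y^2 + 4*y*z + x

-x^2*y^3*z + x^3*y^2 + x*y^4 + 2*x*y^2*z^2 - x^2*y*z - y^3*z - y*z^3 - 4*x*y^2 + 4*y*z + x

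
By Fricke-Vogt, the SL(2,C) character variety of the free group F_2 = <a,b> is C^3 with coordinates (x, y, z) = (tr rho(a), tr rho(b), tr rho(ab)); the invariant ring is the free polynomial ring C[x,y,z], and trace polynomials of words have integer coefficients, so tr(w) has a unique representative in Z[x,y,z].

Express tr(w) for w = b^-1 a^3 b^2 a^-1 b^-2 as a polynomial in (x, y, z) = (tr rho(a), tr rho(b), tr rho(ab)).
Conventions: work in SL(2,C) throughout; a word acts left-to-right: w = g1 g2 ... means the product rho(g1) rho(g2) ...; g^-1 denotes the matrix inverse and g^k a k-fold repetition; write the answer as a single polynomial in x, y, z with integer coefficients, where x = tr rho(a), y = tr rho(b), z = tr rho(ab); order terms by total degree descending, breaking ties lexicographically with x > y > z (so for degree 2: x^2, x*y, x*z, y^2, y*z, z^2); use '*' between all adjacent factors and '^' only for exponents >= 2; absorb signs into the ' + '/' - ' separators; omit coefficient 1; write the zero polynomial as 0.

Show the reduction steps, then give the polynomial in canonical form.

trace(a b a) = trace(a)*trace(b a) - trace(b)   [square of a] = x*z - y
trace(a^3 b) = trace(a)*trace(a b a) - trace(a b)   [square of a] = x^2*z - x*y - z
apply: trace(a^2) = trace(a)*trace(a) - trace(1)   [square of a] = x^2 - 2
trace(a^3) = trace(a)*trace(a^2) - trace(a)   [square of a] = x^3 - 3*x
apply: trace(a^2 b^2 a) = trace(b)*trace(a^3 b) - trace(a^3)   [square of b] = x^2*y*z - x^3 - x*y^2 - y*z + 3*x
trace(a^2 b^2) = trace(b)*trace(a^2 b) - trace(a^2)   [square of b] = x*y*z - x^2 - y^2 + 2
trace(a^3 b^2 a) = trace(a)*trace(a^2 b^2 a) - trace(a^2 b^2)   [square of a] = x^3*y*z - x^4 - x^2*y^2 - 2*x*y*z + 4*x^2 + y^2 - 2
use: trace(a b a b) = trace(b a)*trace(b a) - trace(1)   [split at a repeated b] = z^2 - 2
trace(b^2 a b a) = trace(b)*trace(a b a b) - trace(a b a)   [square of b] = y*z^2 - x*z - y
trace(b a b) = trace(b)*trace(a b) - trace(a)   [square of b] = y*z - x
trace(b^2 a b) = trace(b)*trace(b a b) - trace(b a)   [square of b] = y^2*z - x*y - z
apply: trace(b^2 a b a^2) = trace(a)*trace(b^2 a b a) - trace(b^2 a b)   [square of a] = x*y*z^2 - x^2*z - y^2*z + z
trace(a^3 b^2 a b) = trace(a)*trace(b^2 a b a^2) - trace(b^2 a b a)   [square of a] = x^2*y*z^2 - x^3*z - x*y^2*z - y*z^2 + 2*x*z + y
trace(b^-1 a^3 b^2 a) = trace(a^3 b^2 a)*trace(b) - trace(a^3 b^2 a b)   [inverse elimination on b] = x^3*y^2*z - x^4*y - x^2*y^3 - x^2*y*z^2 + x^3*z - x*y^2*z + 4*x^2*y + y^3 + y*z^2 - 2*x*z - 3*y
use: trace(a^3 b^2 a^-1 b^-1) = trace(b^-1 a^3 b^2)*trace(a) - trace(b^-1 a^3 b^2 a)   [inverse elimination on a] = -x^3*y^2*z + x^4*y + x^2*y^3 + x^2*y*z^2 + x*y^2*z - 5*x^2*y - y^3 - y*z^2 + x*z + 3*y
apply: trace(b^-2 a^3 b^2 a^-1) = trace(a^3 b^2 a^-1 b^-1)*trace(b) - trace(a^3 b^2 a^-1)   [inverse elimination on b] = -x^3*y^3*z + x^4*y^2 + x^2*y^4 + x^2*y^2*z^2 + x*y^3*z - 5*x^2*y^2 - y^4 - y^2*z^2 + x^2 + 4*y^2 - 2
apply: trace(b^-1 a^3 b^2 a^-1 b^-2) = trace(b^-2 a^3 b^2 a^-1)*trace(b) - trace(b^-2 a^3 b^2 a^-1 b)   [inverse elimination on b] = -x^3*y^4*z + x^4*y^3 + x^2*y^5 + x^2*y^3*z^2 + x^3*y^2*z + x*y^4*z - x^4*y - 6*x^2*y^3 - x^2*y*z^2 - y^5 - y^3*z^2 - x*y^2*z + 6*x^2*y + 5*y^3 + y*z^2 - x*z - 5*y

-x^3*y^4*z + x^4*y^3 + x^2*y^5 + x^2*y^3*z^2 + x^3*y^2*z + x*y^4*z - x^4*y - 6*x^2*y^3 - x^2*y*z^2 - y^5 - y^3*z^2 - x*y^2*z + 6*x^2*y + 5*y^3 + y*z^2 - x*z - 5*y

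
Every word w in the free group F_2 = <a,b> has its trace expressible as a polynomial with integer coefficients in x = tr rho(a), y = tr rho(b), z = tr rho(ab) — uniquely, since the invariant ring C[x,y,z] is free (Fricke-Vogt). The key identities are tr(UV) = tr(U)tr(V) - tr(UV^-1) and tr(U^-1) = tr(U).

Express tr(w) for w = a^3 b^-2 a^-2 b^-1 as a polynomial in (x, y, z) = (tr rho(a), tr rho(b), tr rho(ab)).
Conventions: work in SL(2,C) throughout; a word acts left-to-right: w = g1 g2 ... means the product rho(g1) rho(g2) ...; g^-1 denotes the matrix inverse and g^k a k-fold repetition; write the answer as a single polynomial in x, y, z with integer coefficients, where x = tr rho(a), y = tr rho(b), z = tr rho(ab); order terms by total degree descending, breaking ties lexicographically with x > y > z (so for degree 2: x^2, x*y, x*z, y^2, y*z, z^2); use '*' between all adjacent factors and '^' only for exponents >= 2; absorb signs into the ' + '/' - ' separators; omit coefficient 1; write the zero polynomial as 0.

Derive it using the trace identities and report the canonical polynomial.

tr(a^2) = tr(a) * tr(a) - tr(1) = x^2 - 2
tr(a^2 b) = tr(a) * tr(b a) - tr(b) = x*z - y
tr(b^-1 a^2) = tr(a^2) * tr(b) - tr(a^2 b) = x^2*y - x*z - y
next, tr(b^2 a) = tr(b) * tr(a b) - tr(a) = y*z - x
tr(b^2) = tr(b) * tr(b) - tr(1) = y^2 - 2
and tr(b^2 a^2) = tr(a) * tr(b^2 a) - tr(b^2) = x*y*z - x^2 - y^2 + 2
tr(b a^3 b) = tr(a) * tr(b^2 a^2) - tr(b^2 a) = x^2*y*z - x^3 - x*y^2 - y*z + 3*x
next, tr(b a b a) = tr(a b) * tr(a b) - tr(1)   [split at repeated a] = z^2 - 2
next, tr(b a b a^2) = tr(a) * tr(b a b a) - tr(b a b) = x*z^2 - y*z - x
tr(b a^3 b a) = tr(a) * tr(b a b a^2) - tr(b a b a) = x^2*z^2 - x*y*z - x^2 - z^2 + 2
next, tr(a^3 b a^-1 b) = tr(b a^3 b) * tr(a) - tr(b a^3 b a) = x^3*y*z - x^4 - x^2*y^2 - x^2*z^2 + 4*x^2 + z^2 - 2
next, tr(a^-1 b^-1 a^3 b) = tr(a^3 b a^-1) * tr(b) - tr(a^3 b a^-1 b) = -x^3*y*z + x^4 + x^2*y^2 + x^2*z^2 + x*y*z - 4*x^2 - y^2 - z^2 + 2
and tr(a^-1 b^-1 a^3 b^-1) = tr(a^-1 b^-1 a^3) * tr(b) - tr(a^-1 b^-1 a^3 b) = x^3*y*z - x^4 - x^2*z^2 - 2*x*y*z + 4*x^2 + z^2 - 2
tr(b^-1 a^3 b^-2 a^-1) = tr(a^-1 b^-1 a^3 b^-1) * tr(b) - tr(a^-1 b^-1 a^3) = x^3*y^2*z - x^4*y - x^2*y*z^2 - 2*x*y^2*z + 3*x^2*y + y*z^2 + x*z - y
next, tr(a^3) = tr(a) * tr(a^2) - tr(a) = x^3 - 3*x
next, tr(a^3 b) = tr(a) * tr(a b a) - tr(a b) = x^2*z - x*y - z
and tr(b^-1 a^3) = tr(a^3) * tr(b) - tr(a^3 b) = x^3*y - x^2*z - 2*x*y + z
tr(a^3 b^-2) = tr(b^-1 a^3) * tr(b) - tr(b^-1 a^3 b) = x^3*y^2 - x^2*y*z - x^3 - 2*x*y^2 + y*z + 3*x
next, tr(b^-1 a^3 b^-2) = tr(a^3 b^-2) * tr(b) - tr(a^3 b^-1) = x^3*y^3 - x^2*y^2*z - 2*x^3*y - 2*x*y^3 + x^2*z + y^2*z + 5*x*y - z
tr(a^3 b^-2 a^-2 b^-1) = tr(b^-1 a^3 b^-2 a^-1) * tr(a) - tr(b^-1 a^3 b^-2) = x^4*y^2*z - x^5*y - x^3*y^3 - x^3*y*z^2 - x^2*y^2*z + 5*x^3*y + 2*x*y^3 + x*y*z^2 - y^2*z - 6*x*y + z

x^4*y^2*z - x^5*y - x^3*y^3 - x^3*y*z^2 - x^2*y^2*z + 5*x^3*y + 2*x*y^3 + x*y*z^2 - y^2*z - 6*x*y + z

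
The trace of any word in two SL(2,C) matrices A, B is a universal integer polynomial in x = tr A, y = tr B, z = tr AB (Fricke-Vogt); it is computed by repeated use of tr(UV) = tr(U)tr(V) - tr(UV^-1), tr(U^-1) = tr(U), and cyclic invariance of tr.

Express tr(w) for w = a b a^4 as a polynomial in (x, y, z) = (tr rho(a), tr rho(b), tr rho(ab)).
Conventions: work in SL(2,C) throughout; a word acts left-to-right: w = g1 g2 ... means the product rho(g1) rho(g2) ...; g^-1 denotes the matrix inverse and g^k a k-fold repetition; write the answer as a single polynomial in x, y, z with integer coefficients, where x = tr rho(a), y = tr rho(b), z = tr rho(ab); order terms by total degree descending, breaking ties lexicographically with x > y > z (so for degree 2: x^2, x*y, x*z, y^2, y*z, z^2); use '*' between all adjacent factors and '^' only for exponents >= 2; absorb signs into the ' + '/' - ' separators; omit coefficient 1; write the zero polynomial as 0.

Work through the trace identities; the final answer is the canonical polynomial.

x^4*z - x^3*y - 3*x^2*z + 2*x*y + z

and tr(b a^2) = tr(a)*tr(b a) - tr(b)   [square of a] = x*z - y
and tr(a b a^2) = tr(a)*tr(b a^2) - tr(b a)   [square of a] = x^2*z - x*y - z
next, tr(b a^4) = tr(a)*tr(a b a^2) - tr(a b a)   [square of a] = x^3*z - x^2*y - 2*x*z + y
tr(a b a^4) = tr(a)*tr(b a^4) - tr(b a^3)   [square of a] = x^4*z - x^3*y - 3*x^2*z + 2*x*y + z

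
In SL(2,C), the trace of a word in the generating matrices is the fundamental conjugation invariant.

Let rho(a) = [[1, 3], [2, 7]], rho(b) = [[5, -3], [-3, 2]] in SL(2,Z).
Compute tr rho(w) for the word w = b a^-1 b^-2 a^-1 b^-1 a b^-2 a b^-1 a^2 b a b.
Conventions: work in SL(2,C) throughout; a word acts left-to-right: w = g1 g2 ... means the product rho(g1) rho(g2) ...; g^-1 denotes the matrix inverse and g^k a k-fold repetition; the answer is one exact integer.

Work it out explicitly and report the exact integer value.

rho(b) = [[5, -3], [-3, 2]]
... * rho(a^-1) = [[7, -3], [-2, 1]]  ->  [[41, -18], [-25, 11]]
... * rho(b^-1) = [[2, 3], [3, 5]]  ->  [[28, 33], [-17, -20]]
... * rho(b^-1) = [[2, 3], [3, 5]]  ->  [[155, 249], [-94, -151]]
... * rho(a^-1) = [[7, -3], [-2, 1]]  ->  [[587, -216], [-356, 131]]
... * rho(b^-1) = [[2, 3], [3, 5]]  ->  [[526, 681], [-319, -413]]
... * rho(a) = [[1, 3], [2, 7]]  ->  [[1888, 6345], [-1145, -3848]]
... * rho(b^-1) = [[2, 3], [3, 5]]  ->  [[22811, 37389], [-13834, -22675]]
... * rho(b^-1) = [[2, 3], [3, 5]]  ->  [[157789, 255378], [-95693, -154877]]
... * rho(a) = [[1, 3], [2, 7]]  ->  [[668545, 2261013], [-405447, -1371218]]
... * rho(b^-1) = [[2, 3], [3, 5]]  ->  [[8120129, 13310700], [-4924548, -8072431]]
... * rho(a) = [[1, 3], [2, 7]]  ->  [[34741529, 117535287], [-21069410, -71280661]]
... * rho(a) = [[1, 3], [2, 7]]  ->  [[269812103, 926971596], [-163630732, -562172857]]
... * rho(b) = [[5, -3], [-3, 2]]  ->  [[-1431854273, 1044506883], [868364911, -633453518]]
... * rho(a) = [[1, 3], [2, 7]]  ->  [[657159493, 3015985362], [-398542125, -1829079893]]
... * rho(b) = [[5, -3], [-3, 2]]  ->  [[-5762158621, 4060492245], [3494529054, -2462533411]]
tr = -5762158621 + -2462533411 = -8224692032

-8224692032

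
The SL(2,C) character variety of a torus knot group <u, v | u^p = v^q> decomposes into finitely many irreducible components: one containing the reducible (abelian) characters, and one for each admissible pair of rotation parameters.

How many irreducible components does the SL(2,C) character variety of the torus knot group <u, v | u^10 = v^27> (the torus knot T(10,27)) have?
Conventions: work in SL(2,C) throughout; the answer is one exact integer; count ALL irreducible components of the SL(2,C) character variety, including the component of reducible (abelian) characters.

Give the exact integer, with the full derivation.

118

For T(10,27): irreducibility forces the central element u^10 = v^27 to one of +I, -I.
On an irreducible component, tr(u) is locked at 2*cos(pi*alpha/10) for some alpha in 1..9, and tr(v) at 2*cos(pi*beta/27) for some beta in 1..26.
u^10 = (-1)^alpha I and v^27 = (-1)^beta I must agree, so alpha and beta have equal parity.
count pairs: odd alpha (5 choices) x odd beta (13), plus even alpha (4) x even beta (13): 5*13 + 4*13 = 117.
components with irreducible characters: 117; plus the single component of reducible (abelian) characters: total 118.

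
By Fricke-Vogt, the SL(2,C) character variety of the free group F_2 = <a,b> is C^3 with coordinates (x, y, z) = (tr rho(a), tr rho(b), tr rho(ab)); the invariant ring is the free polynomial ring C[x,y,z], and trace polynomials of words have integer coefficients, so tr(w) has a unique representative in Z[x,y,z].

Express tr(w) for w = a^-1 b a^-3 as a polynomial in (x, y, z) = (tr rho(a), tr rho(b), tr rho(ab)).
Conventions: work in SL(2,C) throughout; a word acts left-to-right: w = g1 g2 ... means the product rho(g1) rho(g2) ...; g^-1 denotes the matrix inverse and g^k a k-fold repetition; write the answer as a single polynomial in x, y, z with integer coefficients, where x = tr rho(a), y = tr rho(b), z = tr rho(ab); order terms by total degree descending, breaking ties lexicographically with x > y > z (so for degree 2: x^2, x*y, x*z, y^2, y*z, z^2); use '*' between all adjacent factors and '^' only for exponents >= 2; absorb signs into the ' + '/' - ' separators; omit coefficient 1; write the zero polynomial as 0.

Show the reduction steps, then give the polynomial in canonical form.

x^4*y - x^3*z - 3*x^2*y + 2*x*z + y

so tr(b a^-1) = tr(b) tr(a) - tr(b a) = x*y - z
tr(b a^-2) = tr(b a^-1) tr(a) - tr(b) = x^2*y - x*z - y
reduce: tr(a^-2 b a^-1) = tr(b a^-2) tr(a) - tr(b a^-1) = x^3*y - x^2*z - 2*x*y + z
reduce: tr(a^-1 b a^-3) = tr(a^-2 b a^-1) tr(a) - tr(a^-2 b) = x^4*y - x^3*z - 3*x^2*y + 2*x*z + y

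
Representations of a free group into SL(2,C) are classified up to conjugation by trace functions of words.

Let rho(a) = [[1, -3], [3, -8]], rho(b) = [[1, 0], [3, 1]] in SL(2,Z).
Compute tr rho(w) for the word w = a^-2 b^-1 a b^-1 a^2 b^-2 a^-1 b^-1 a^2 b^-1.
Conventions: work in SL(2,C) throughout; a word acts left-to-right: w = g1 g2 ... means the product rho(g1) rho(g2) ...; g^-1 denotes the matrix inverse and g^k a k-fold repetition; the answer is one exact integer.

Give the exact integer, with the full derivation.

rho(a^-1) = [[-8, 3], [-3, 1]]
... * rho(a^-1) = [[-8, 3], [-3, 1]]  ->  [[55, -21], [21, -8]]
... * rho(b^-1) = [[1, 0], [-3, 1]]  ->  [[118, -21], [45, -8]]
... * rho(a) = [[1, -3], [3, -8]]  ->  [[55, -186], [21, -71]]
... * rho(b^-1) = [[1, 0], [-3, 1]]  ->  [[613, -186], [234, -71]]
... * rho(a) = [[1, -3], [3, -8]]  ->  [[55, -351], [21, -134]]
... * rho(a) = [[1, -3], [3, -8]]  ->  [[-998, 2643], [-381, 1009]]
... * rho(b^-1) = [[1, 0], [-3, 1]]  ->  [[-8927, 2643], [-3408, 1009]]
... * rho(b^-1) = [[1, 0], [-3, 1]]  ->  [[-16856, 2643], [-6435, 1009]]
... * rho(a^-1) = [[-8, 3], [-3, 1]]  ->  [[126919, -47925], [48453, -18296]]
... * rho(b^-1) = [[1, 0], [-3, 1]]  ->  [[270694, -47925], [103341, -18296]]
... * rho(a) = [[1, -3], [3, -8]]  ->  [[126919, -428682], [48453, -163655]]
... * rho(a) = [[1, -3], [3, -8]]  ->  [[-1159127, 3048699], [-442512, 1163881]]
... * rho(b^-1) = [[1, 0], [-3, 1]]  ->  [[-10305224, 3048699], [-3934155, 1163881]]
tr = -10305224 + 1163881 = -9141343

-9141343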